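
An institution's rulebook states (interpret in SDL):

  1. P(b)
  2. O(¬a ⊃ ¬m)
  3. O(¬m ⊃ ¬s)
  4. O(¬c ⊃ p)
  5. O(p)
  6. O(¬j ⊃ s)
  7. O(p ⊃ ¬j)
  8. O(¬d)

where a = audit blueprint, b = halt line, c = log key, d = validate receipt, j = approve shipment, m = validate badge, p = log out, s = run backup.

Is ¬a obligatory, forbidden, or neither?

Premise 5 states O(p) outright.
Premise 7 is O(p ⊃ ¬j); since O(p), deontic closure gives O(¬j).
From O(¬j) and premise 6, O(¬j ⊃ s), we obtain O(s).
Premise 3 is O(¬m ⊃ ¬s); contrapositively O(s ⊃ m). Since O(s) holds, K gives O(m).
Premise 2 is O(¬a ⊃ ¬m); contrapositively O(m ⊃ a). Since O(m) holds, K gives O(a).
Premises 1, 4, 8 do not contribute to this derivation.
Thus O(a), which is F(¬a): ¬a is forbidden.

Forbidden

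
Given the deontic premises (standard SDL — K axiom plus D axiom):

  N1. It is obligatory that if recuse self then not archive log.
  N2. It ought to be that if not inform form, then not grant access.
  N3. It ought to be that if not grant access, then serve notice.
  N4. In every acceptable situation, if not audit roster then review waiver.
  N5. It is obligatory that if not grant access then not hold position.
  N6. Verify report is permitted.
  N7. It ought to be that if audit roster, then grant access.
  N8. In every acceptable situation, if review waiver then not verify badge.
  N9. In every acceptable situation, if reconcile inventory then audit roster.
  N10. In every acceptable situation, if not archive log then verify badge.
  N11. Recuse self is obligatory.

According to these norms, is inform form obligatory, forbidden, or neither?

Premise 11 gives O(recuse_self).
Applying K to premise 1 (O(recuse_self → ¬archive_log)) and O(recuse_self) yields O(¬archive_log).
Applying K to premise 10 (O(¬archive_log → verify_badge)) and O(¬archive_log) yields O(verify_badge).
Premise 8 is O(review_waiver → ¬verify_badge); contrapositively O(verify_badge → ¬review_waiver). Since O(verify_badge) holds, K gives O(¬review_waiver).
The contrapositive of premise 4 (O(¬audit_roster → review_waiver)) is O(¬review_waiver → audit_roster), and O(¬review_waiver) is already established, so O(audit_roster).
From O(audit_roster) and premise 7, O(audit_roster → grant_access), we obtain O(grant_access).
The contrapositive of premise 2 (O(¬inform_form → ¬grant_access)) is O(grant_access → inform_form), and O(grant_access) is already established, so O(inform_form).
Premises 3, 5, 6, 9 do not contribute to this derivation.
Hence inform_form is obligatory.

Obligatory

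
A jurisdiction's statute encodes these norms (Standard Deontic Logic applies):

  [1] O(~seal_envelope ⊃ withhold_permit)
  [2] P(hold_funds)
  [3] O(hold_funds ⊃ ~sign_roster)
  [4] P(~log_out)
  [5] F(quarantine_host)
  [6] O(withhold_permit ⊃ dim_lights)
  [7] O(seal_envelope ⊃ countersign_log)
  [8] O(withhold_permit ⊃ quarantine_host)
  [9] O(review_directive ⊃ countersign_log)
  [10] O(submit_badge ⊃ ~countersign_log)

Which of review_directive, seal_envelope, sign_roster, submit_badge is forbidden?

submit_badge

F(quarantine_host) at premise 5 means O(~quarantine_host).
The contrapositive of premise 8 (O(withhold_permit ⊃ quarantine_host)) is O(~quarantine_host ⊃ ~withhold_permit), and O(~quarantine_host) is already established, so O(~withhold_permit).
The contrapositive of premise 1 (O(~seal_envelope ⊃ withhold_permit)) is O(~withhold_permit ⊃ seal_envelope), and O(~withhold_permit) is already established, so O(seal_envelope).
Premise 7 is O(seal_envelope ⊃ countersign_log); since O(seal_envelope), deontic closure gives O(countersign_log).
Premise 10, O(submit_badge ⊃ ~countersign_log), contraposes to O(countersign_log ⊃ ~submit_badge); with O(countersign_log) we get O(~submit_badge).
So O(~submit_badge) holds, i.e. submit_badge is forbidden. None of the other listed options is forbidden under the premises.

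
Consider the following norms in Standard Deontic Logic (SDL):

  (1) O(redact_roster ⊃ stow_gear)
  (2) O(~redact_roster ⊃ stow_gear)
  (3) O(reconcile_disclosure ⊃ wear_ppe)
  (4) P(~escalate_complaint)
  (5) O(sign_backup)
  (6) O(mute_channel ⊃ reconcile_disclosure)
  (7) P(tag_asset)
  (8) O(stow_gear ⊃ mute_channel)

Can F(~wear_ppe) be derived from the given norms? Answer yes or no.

Yes

Premises 2 and 1 cover both cases: O(~redact_roster ⊃ stow_gear) and O(redact_roster ⊃ stow_gear). Since ~redact_roster ∨ redact_roster is a tautology, O(stow_gear) follows.
With premise 8, O(stow_gear ⊃ mute_channel), the K-axiom yields O(mute_channel).
Applying K to premise 6 (O(mute_channel ⊃ reconcile_disclosure)) and O(mute_channel) yields O(reconcile_disclosure).
From O(reconcile_disclosure) and premise 3, O(reconcile_disclosure ⊃ wear_ppe), we obtain O(wear_ppe).
Premises 4, 5, 7 do not contribute to this derivation.
So O(wear_ppe) holds, i.e. F(~wear_ppe). The claim follows.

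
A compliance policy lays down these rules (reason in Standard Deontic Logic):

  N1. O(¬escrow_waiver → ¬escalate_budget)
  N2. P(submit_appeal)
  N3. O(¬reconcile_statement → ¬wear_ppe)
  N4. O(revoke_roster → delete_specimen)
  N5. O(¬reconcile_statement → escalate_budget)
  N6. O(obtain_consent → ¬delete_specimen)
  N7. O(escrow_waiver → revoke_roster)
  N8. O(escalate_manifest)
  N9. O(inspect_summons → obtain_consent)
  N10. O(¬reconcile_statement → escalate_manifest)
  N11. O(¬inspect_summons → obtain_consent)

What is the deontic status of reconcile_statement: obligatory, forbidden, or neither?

Obligatory

By case analysis on inspect_summons: premise 9 gives O(inspect_summons → obtain_consent) and premise 11 gives O(¬inspect_summons → obtain_consent), so O(obtain_consent) either way.
From O(obtain_consent) and premise 6, O(obtain_consent → ¬delete_specimen), we obtain O(¬delete_specimen).
Premise 4 is O(revoke_roster → delete_specimen); contrapositively O(¬delete_specimen → ¬revoke_roster). Since O(¬delete_specimen) holds, K gives O(¬revoke_roster).
Premise 7 is O(escrow_waiver → revoke_roster); contrapositively O(¬revoke_roster → ¬escrow_waiver). Since O(¬revoke_roster) holds, K gives O(¬escrow_waiver).
Premise 1 is O(¬escrow_waiver → ¬escalate_budget); since O(¬escrow_waiver), deontic closure gives O(¬escalate_budget).
Premise 5 is O(¬reconcile_statement → escalate_budget); contrapositively O(¬escalate_budget → reconcile_statement). Since O(¬escalate_budget) holds, K gives O(reconcile_statement).
Premises 2, 3, 8, 10 do not contribute to this derivation.
Hence reconcile_statement is obligatory.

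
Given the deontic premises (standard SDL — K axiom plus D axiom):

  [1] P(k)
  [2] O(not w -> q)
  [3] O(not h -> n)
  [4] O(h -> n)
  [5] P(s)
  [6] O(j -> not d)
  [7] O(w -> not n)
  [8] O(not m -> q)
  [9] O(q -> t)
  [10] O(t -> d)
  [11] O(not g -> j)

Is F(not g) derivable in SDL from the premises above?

By case analysis on not h: premise 3 gives O(not h -> n) and premise 4 gives O(h -> n), so O(n) either way.
The contrapositive of premise 7 (O(w -> not n)) is O(n -> not w), and O(n) is already established, so O(not w).
Premise 2 is O(not w -> q); since O(not w), deontic closure gives O(q).
From O(q) and premise 9, O(q -> t), we obtain O(t).
Applying K to premise 10 (O(t -> d)) and O(t) yields O(d).
Premise 6 is O(j -> not d); contrapositively O(d -> not j). Since O(d) holds, K gives O(not j).
Premise 11, O(not g -> j), contraposes to O(not j -> g); with O(not j) we get O(g).
Premises 1, 5, 8 do not contribute to this derivation.
So O(g) holds, i.e. F(not g). The claim follows.

Yes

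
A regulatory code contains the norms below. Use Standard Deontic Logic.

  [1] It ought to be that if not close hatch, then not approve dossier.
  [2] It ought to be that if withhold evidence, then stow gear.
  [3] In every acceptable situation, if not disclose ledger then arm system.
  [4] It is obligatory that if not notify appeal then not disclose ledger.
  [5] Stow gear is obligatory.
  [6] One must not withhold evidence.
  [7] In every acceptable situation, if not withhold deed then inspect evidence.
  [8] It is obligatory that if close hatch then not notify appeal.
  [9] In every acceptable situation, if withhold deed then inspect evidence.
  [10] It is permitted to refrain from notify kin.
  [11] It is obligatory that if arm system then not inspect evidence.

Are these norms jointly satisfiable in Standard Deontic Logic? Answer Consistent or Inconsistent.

Consistent

Premise 2 is O(withhold_evidence → stow_gear); even if O(stow_gear) held, inferring O(withhold_evidence) would be affirming the consequent — invalid.
So O(withhold_evidence) is not derivable, and the apparent clash with O(¬withhold_evidence) does not arise.
A world satisfying every obligation exists (e.g. approve_dossier=false, arm_system=false, close_hatch=false, disclose_ledger=true, inspect_evidence=true, notify_appeal=true, notify_kin=false, stow_gear=true, withhold_deed=false, withhold_evidence=false); no atom is both obligatory and forbidden, so the set is consistent.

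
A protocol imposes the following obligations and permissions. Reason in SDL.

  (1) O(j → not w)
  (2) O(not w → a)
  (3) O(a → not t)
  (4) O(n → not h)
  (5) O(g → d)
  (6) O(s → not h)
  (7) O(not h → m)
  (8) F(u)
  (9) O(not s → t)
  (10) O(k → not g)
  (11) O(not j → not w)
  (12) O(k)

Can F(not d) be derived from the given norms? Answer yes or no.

No

Premise 5 is O(g → d), but O(g) is not derivable from the premises, so it does not yield O(d).
No other premise forces O(d). An ideal world satisfying every premise can still have not d true, so F(not d) is not derivable.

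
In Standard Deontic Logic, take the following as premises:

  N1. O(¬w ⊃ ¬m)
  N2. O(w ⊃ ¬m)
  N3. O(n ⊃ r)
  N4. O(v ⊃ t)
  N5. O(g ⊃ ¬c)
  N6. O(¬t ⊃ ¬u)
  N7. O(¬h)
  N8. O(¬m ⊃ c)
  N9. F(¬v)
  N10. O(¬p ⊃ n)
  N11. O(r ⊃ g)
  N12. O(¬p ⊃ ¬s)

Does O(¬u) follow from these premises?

Premise 6 is O(¬t ⊃ ¬u), but O(¬t) is not derivable from the premises, so it does not yield O(¬u).
No other premise forces O(¬u). An ideal world satisfying every premise can still have ¬u false, so O(¬u) is not derivable.

No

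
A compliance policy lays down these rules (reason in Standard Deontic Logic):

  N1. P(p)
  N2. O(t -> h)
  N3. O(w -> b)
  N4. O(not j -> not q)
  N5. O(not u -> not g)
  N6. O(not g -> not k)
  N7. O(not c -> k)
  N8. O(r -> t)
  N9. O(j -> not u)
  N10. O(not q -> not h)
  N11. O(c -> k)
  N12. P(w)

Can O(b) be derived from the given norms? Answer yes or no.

Premise 3 is O(w -> b), but O(w) is not derivable from the premises (the permission P(w) asserts only not O(not w), not O(w)), so it does not yield O(b).
No other premise forces O(b). An ideal world satisfying every premise can still have b false, so O(b) is not derivable.

No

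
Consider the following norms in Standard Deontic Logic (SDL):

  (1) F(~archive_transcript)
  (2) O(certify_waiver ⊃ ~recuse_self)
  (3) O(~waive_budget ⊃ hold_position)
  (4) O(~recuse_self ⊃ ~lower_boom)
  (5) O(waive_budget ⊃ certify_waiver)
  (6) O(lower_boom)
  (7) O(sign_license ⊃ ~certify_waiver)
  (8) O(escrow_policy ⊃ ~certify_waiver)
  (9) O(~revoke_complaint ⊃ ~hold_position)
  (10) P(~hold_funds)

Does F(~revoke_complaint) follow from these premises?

Premise 6 gives O(lower_boom).
The contrapositive of premise 4 (O(~recuse_self ⊃ ~lower_boom)) is O(lower_boom ⊃ recuse_self), and O(lower_boom) is already established, so O(recuse_self).
The contrapositive of premise 2 (O(certify_waiver ⊃ ~recuse_self)) is O(recuse_self ⊃ ~certify_waiver), and O(recuse_self) is already established, so O(~certify_waiver).
The contrapositive of premise 5 (O(waive_budget ⊃ certify_waiver)) is O(~certify_waiver ⊃ ~waive_budget), and O(~certify_waiver) is already established, so O(~waive_budget).
From O(~waive_budget) and premise 3, O(~waive_budget ⊃ hold_position), we obtain O(hold_position).
Premise 9 is O(~revoke_complaint ⊃ ~hold_position); contrapositively O(hold_position ⊃ revoke_complaint). Since O(hold_position) holds, K gives O(revoke_complaint).
Premises 1, 7, 8, 10 do not contribute to this derivation.
So O(revoke_complaint) holds, i.e. F(~revoke_complaint). The claim follows.

Yes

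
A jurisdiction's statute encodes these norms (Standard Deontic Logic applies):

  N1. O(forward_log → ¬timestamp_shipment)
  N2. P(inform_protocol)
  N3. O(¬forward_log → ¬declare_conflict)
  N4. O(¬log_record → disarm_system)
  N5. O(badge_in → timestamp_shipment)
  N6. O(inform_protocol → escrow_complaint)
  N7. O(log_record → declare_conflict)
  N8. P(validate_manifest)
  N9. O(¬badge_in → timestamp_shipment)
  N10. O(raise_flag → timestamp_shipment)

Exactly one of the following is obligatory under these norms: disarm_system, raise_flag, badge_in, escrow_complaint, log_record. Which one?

Premises 5 and 9 cover both cases: O(badge_in → timestamp_shipment) and O(¬badge_in → timestamp_shipment). Since badge_in ∨ ¬badge_in is a tautology, O(timestamp_shipment) follows.
The contrapositive of premise 1 (O(forward_log → ¬timestamp_shipment)) is O(timestamp_shipment → ¬forward_log), and O(timestamp_shipment) is already established, so O(¬forward_log).
Applying K to premise 3 (O(¬forward_log → ¬declare_conflict)) and O(¬forward_log) yields O(¬declare_conflict).
Premise 7, O(log_record → declare_conflict), contraposes to O(¬declare_conflict → ¬log_record); with O(¬declare_conflict) we get O(¬log_record).
Applying K to premise 4 (O(¬log_record → disarm_system)) and O(¬log_record) yields O(disarm_system).
So O(disarm_system) holds — disarm_system is obligatory. None of the other listed options is made obligatory by any chain of premises.

disarm_system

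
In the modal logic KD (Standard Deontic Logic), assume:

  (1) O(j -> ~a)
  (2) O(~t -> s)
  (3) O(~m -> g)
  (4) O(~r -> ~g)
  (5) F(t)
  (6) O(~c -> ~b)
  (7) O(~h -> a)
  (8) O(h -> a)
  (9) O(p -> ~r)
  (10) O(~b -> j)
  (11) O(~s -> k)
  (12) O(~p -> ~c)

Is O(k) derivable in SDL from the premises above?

No

Premise 11 is O(~s -> k), but O(~s) is not derivable from the premises, so it does not yield O(k).
No other premise forces O(k). An ideal world satisfying every premise can still have k false, so O(k) is not derivable.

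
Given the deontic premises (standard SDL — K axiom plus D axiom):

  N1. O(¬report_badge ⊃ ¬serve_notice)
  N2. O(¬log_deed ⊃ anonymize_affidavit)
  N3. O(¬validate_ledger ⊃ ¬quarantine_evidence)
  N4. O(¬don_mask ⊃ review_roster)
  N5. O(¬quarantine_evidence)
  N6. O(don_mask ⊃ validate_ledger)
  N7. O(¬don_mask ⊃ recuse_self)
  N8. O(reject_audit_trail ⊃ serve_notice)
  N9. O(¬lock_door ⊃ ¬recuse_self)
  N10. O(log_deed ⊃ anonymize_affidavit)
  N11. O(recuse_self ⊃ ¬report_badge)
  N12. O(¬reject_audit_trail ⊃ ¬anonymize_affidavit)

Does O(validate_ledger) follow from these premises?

Premises 10 and 2 are O(log_deed ⊃ anonymize_affidavit) and O(¬log_deed ⊃ anonymize_affidavit); every ideal world satisfies log_deed or ¬log_deed, so in either case anonymize_affidavit holds — hence O(anonymize_affidavit).
Premise 12 is O(¬reject_audit_trail ⊃ ¬anonymize_affidavit); contrapositively O(anonymize_affidavit ⊃ reject_audit_trail). Since O(anonymize_affidavit) holds, K gives O(reject_audit_trail).
Premise 8 is O(reject_audit_trail ⊃ serve_notice); since O(reject_audit_trail), deontic closure gives O(serve_notice).
Premise 1 is O(¬report_badge ⊃ ¬serve_notice); contrapositively O(serve_notice ⊃ report_badge). Since O(serve_notice) holds, K gives O(report_badge).
Premise 11, O(recuse_self ⊃ ¬report_badge), contraposes to O(report_badge ⊃ ¬recuse_self); with O(report_badge) we get O(¬recuse_self).
Premise 7, O(¬don_mask ⊃ recuse_self), contraposes to O(¬recuse_self ⊃ don_mask); with O(¬recuse_self) we get O(don_mask).
From O(don_mask) and premise 6, O(don_mask ⊃ validate_ledger), we obtain O(validate_ledger).
Premises 3, 4, 5, 9 do not contribute to this derivation.
So O(validate_ledger) follows.

Yes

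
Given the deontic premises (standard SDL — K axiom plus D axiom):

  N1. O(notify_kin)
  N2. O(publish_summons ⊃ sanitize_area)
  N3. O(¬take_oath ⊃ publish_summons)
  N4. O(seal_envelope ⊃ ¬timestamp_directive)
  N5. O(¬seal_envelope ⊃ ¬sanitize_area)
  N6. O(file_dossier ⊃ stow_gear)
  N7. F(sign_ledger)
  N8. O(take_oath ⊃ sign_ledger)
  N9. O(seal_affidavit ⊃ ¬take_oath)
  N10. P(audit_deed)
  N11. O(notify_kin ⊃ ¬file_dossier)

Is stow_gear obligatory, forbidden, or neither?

Premise 6 is O(file_dossier ⊃ stow_gear), but O(file_dossier) is not derivable from the premises, so it does not yield O(stow_gear).
No premise or chain of K-axiom applications forces O(stow_gear), and none forces O(¬stow_gear). So stow_gear is neither obligatory nor forbidden under these norms.

Neither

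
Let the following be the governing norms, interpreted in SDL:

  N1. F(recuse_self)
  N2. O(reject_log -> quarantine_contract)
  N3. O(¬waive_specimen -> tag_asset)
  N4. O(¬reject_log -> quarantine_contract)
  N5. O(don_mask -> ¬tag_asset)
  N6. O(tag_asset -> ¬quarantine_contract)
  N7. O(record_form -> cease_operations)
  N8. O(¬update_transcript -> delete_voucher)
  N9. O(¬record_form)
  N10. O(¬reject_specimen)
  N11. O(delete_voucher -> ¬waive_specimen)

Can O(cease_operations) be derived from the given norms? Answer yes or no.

No

Premise 7 is O(record_form -> cease_operations), but O(record_form) is not derivable from the premises, so it does not yield O(cease_operations).
No other premise forces O(cease_operations). An ideal world satisfying every premise can still have cease_operations false, so O(cease_operations) is not derivable.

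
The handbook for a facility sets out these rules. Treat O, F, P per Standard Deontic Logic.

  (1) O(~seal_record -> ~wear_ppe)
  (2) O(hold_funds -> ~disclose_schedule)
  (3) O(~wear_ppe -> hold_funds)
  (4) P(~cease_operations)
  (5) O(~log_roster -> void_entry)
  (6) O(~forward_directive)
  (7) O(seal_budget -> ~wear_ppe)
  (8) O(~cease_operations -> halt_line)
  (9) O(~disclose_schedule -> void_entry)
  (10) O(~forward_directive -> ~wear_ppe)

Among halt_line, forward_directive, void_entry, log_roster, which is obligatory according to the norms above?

void_entry

From premise 6 we have O(~forward_directive).
From O(~forward_directive) and premise 10, O(~forward_directive -> ~wear_ppe), we obtain O(~wear_ppe).
Applying K to premise 3 (O(~wear_ppe -> hold_funds)) and O(~wear_ppe) yields O(hold_funds).
From O(hold_funds) and premise 2, O(hold_funds -> ~disclose_schedule), we obtain O(~disclose_schedule).
From O(~disclose_schedule) and premise 9, O(~disclose_schedule -> void_entry), we obtain O(void_entry).
So O(void_entry) holds — void_entry is obligatory. None of the other listed options is made obligatory by any chain of premises.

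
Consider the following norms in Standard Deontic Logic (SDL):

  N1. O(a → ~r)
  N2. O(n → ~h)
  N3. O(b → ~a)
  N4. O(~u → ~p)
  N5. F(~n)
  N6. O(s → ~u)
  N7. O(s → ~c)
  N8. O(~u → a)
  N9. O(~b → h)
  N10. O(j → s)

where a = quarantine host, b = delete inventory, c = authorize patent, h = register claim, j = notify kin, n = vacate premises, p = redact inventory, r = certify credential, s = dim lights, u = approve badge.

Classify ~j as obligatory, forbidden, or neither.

Obligatory

Premise 5, F(~n), is equivalent to O(n).
Applying K to premise 2 (O(n → ~h)) and O(n) yields O(~h).
Premise 9, O(~b → h), contraposes to O(~h → b); with O(~h) we get O(b).
Applying K to premise 3 (O(b → ~a)) and O(b) yields O(~a).
Premise 8, O(~u → a), contraposes to O(~a → u); with O(~a) we get O(u).
Premise 6 is O(s → ~u); contrapositively O(u → ~s). Since O(u) holds, K gives O(~s).
Premise 10, O(j → s), contraposes to O(~s → ~j); with O(~s) we get O(~j).
Premises 1, 4, 7 do not contribute to this derivation.
Hence ~j is obligatory.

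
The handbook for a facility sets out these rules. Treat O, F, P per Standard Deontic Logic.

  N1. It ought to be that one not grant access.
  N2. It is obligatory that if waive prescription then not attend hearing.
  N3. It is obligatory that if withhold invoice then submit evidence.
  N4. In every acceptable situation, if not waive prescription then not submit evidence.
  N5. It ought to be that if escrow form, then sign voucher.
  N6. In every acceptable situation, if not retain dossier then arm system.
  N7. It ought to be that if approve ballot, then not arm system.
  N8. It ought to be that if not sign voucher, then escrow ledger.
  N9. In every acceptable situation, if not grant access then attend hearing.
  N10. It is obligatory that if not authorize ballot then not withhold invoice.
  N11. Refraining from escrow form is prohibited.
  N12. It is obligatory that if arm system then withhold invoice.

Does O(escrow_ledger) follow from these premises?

Premise 8 is O(¬sign_voucher → escrow_ledger), but O(¬sign_voucher) is not derivable from the premises, so it does not yield O(escrow_ledger).
No other premise forces O(escrow_ledger). An ideal world satisfying every premise can still have escrow_ledger false, so O(escrow_ledger) is not derivable.

No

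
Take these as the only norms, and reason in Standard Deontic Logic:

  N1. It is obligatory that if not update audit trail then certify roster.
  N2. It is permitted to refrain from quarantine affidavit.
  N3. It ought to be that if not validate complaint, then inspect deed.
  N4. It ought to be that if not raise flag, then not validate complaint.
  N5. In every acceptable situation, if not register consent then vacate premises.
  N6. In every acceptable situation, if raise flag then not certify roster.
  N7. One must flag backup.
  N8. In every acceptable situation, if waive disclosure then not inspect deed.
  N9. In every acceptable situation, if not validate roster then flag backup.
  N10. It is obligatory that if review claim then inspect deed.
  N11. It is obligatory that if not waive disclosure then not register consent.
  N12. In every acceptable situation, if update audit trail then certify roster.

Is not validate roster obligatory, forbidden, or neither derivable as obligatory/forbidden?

Premise 9 is O(¬validate_roster → flag_backup); even if O(flag_backup) held, inferring O(¬validate_roster) would be affirming the consequent — invalid.
No premise or chain of K-axiom applications forces O(¬validate_roster), and none forces O(validate_roster). So ¬validate_roster is neither obligatory nor forbidden under these norms.

Neither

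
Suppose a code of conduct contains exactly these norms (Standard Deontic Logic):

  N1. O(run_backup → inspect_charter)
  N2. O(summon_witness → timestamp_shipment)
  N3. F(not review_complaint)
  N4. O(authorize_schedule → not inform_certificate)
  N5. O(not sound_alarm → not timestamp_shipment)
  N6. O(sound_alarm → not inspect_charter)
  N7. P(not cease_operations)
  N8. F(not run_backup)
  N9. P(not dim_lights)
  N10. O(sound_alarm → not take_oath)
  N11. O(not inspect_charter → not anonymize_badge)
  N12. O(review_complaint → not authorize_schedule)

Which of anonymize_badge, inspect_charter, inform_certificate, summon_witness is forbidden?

summon_witness

F(not run_backup) at premise 8 means O(run_backup).
With premise 1, O(run_backup → inspect_charter), the K-axiom yields O(inspect_charter).
Premise 6 is O(sound_alarm → not inspect_charter); contrapositively O(inspect_charter → not sound_alarm). Since O(inspect_charter) holds, K gives O(not sound_alarm).
Premise 5 is O(not sound_alarm → not timestamp_shipment); since O(not sound_alarm), deontic closure gives O(not timestamp_shipment).
Premise 2 is O(summon_witness → timestamp_shipment); contrapositively O(not timestamp_shipment → not summon_witness). Since O(not timestamp_shipment) holds, K gives O(not summon_witness).
So O(not summon_witness) holds, i.e. summon_witness is forbidden. None of the other listed options is forbidden under the premises.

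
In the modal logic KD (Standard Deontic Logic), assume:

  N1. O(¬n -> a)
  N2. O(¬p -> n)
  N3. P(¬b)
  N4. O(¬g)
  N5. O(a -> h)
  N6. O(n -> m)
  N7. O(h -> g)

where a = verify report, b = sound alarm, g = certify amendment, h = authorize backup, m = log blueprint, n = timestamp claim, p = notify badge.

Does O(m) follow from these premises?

Yes

Premise 4 gives O(¬g).
Premise 7, O(h -> g), contraposes to O(¬g -> ¬h); with O(¬g) we get O(¬h).
Premise 5 is O(a -> h); contrapositively O(¬h -> ¬a). Since O(¬h) holds, K gives O(¬a).
The contrapositive of premise 1 (O(¬n -> a)) is O(¬a -> n), and O(¬a) is already established, so O(n).
With premise 6, O(n -> m), the K-axiom yields O(m).
Premises 2, 3 do not contribute to this derivation.
So O(m) follows.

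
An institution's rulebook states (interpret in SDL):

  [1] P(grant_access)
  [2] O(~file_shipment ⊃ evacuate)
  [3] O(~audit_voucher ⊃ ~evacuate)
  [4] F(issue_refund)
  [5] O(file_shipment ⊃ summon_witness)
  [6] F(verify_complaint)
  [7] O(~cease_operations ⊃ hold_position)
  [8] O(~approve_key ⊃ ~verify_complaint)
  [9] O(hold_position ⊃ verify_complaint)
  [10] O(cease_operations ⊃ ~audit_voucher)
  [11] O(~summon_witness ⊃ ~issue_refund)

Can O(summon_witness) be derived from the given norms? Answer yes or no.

Premise 6 is F(verify_complaint), i.e. O(~verify_complaint).
Premise 9, O(hold_position ⊃ verify_complaint), contraposes to O(~verify_complaint ⊃ ~hold_position); with O(~verify_complaint) we get O(~hold_position).
Premise 7 is O(~cease_operations ⊃ hold_position); contrapositively O(~hold_position ⊃ cease_operations). Since O(~hold_position) holds, K gives O(cease_operations).
Premise 10 is O(cease_operations ⊃ ~audit_voucher); since O(cease_operations), deontic closure gives O(~audit_voucher).
From O(~audit_voucher) and premise 3, O(~audit_voucher ⊃ ~evacuate), we obtain O(~evacuate).
Premise 2 is O(~file_shipment ⊃ evacuate); contrapositively O(~evacuate ⊃ file_shipment). Since O(~evacuate) holds, K gives O(file_shipment).
With premise 5, O(file_shipment ⊃ summon_witness), the K-axiom yields O(summon_witness).
Premises 1, 4, 8, 11 do not contribute to this derivation.
So O(summon_witness) follows.

Yes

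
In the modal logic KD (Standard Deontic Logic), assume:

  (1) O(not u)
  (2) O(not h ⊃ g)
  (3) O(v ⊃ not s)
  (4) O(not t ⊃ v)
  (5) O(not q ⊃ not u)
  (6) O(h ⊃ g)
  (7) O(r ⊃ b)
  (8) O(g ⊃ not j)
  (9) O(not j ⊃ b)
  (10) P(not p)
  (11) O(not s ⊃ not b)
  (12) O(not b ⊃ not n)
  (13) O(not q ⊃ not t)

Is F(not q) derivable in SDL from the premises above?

Premises 6 and 2 cover both cases: O(h ⊃ g) and O(not h ⊃ g). Since h ∨ not h is a tautology, O(g) follows.
From O(g) and premise 8, O(g ⊃ not j), we obtain O(not j).
With premise 9, O(not j ⊃ b), the K-axiom yields O(b).
Premise 11 is O(not s ⊃ not b); contrapositively O(b ⊃ s). Since O(b) holds, K gives O(s).
Premise 3 is O(v ⊃ not s); contrapositively O(s ⊃ not v). Since O(s) holds, K gives O(not v).
The contrapositive of premise 4 (O(not t ⊃ v)) is O(not v ⊃ t), and O(not v) is already established, so O(t).
The contrapositive of premise 13 (O(not q ⊃ not t)) is O(t ⊃ q), and O(t) is already established, so O(q).
Premises 1, 5, 7, 10, 12 do not contribute to this derivation.
So O(q) holds, i.e. F(not q). The claim follows.

Yes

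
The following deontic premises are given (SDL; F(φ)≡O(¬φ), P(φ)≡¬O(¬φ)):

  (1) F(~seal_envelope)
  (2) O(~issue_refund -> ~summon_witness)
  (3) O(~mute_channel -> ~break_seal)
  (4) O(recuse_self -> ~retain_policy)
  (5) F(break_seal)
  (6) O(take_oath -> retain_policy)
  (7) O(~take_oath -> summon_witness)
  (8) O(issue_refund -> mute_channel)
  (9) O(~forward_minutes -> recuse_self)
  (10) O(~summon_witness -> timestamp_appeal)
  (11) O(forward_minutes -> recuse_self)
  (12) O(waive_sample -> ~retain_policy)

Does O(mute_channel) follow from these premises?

Premises 11 and 9 are O(forward_minutes -> recuse_self) and O(~forward_minutes -> recuse_self); every ideal world satisfies forward_minutes or ~forward_minutes, so in either case recuse_self holds — hence O(recuse_self).
Applying K to premise 4 (O(recuse_self -> ~retain_policy)) and O(recuse_self) yields O(~retain_policy).
Premise 6, O(take_oath -> retain_policy), contraposes to O(~retain_policy -> ~take_oath); with O(~retain_policy) we get O(~take_oath).
Applying K to premise 7 (O(~take_oath -> summon_witness)) and O(~take_oath) yields O(summon_witness).
Premise 2, O(~issue_refund -> ~summon_witness), contraposes to O(summon_witness -> issue_refund); with O(summon_witness) we get O(issue_refund).
Premise 8 is O(issue_refund -> mute_channel); since O(issue_refund), deontic closure gives O(mute_channel).
Premises 1, 3, 5, 10, 12 do not contribute to this derivation.
So O(mute_channel) follows.

Yes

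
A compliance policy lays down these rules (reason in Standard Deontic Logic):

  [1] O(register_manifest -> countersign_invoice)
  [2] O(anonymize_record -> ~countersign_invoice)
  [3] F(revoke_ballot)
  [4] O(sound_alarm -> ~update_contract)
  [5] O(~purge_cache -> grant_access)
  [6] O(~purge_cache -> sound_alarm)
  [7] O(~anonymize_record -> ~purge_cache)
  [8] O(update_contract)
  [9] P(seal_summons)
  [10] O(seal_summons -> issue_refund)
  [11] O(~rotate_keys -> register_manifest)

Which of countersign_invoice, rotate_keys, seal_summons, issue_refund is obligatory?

Premise 8 gives O(update_contract).
The contrapositive of premise 4 (O(sound_alarm -> ~update_contract)) is O(update_contract -> ~sound_alarm), and O(update_contract) is already established, so O(~sound_alarm).
Premise 6, O(~purge_cache -> sound_alarm), contraposes to O(~sound_alarm -> purge_cache); with O(~sound_alarm) we get O(purge_cache).
Premise 7 is O(~anonymize_record -> ~purge_cache); contrapositively O(purge_cache -> anonymize_record). Since O(purge_cache) holds, K gives O(anonymize_record).
From O(anonymize_record) and premise 2, O(anonymize_record -> ~countersign_invoice), we obtain O(~countersign_invoice).
Premise 1 is O(register_manifest -> countersign_invoice); contrapositively O(~countersign_invoice -> ~register_manifest). Since O(~countersign_invoice) holds, K gives O(~register_manifest).
Premise 11, O(~rotate_keys -> register_manifest), contraposes to O(~register_manifest -> rotate_keys); with O(~register_manifest) we get O(rotate_keys).
So O(rotate_keys) holds — rotate_keys is obligatory. None of the other listed options is made obligatory by any chain of premises.

rotate_keys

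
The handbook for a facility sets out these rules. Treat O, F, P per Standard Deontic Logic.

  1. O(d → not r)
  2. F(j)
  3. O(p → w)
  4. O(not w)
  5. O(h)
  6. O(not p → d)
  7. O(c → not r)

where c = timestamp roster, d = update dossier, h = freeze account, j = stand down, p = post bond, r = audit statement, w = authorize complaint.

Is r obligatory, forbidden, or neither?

Forbidden

Premise 4 gives O(not w).
Premise 3, O(p → w), contraposes to O(not w → not p); with O(not w) we get O(not p).
Applying K to premise 6 (O(not p → d)) and O(not p) yields O(d).
Premise 1 is O(d → not r); since O(d), deontic closure gives O(not r).
Premises 2, 5, 7 do not contribute to this derivation.
Thus O(not r), which is F(r): r is forbidden.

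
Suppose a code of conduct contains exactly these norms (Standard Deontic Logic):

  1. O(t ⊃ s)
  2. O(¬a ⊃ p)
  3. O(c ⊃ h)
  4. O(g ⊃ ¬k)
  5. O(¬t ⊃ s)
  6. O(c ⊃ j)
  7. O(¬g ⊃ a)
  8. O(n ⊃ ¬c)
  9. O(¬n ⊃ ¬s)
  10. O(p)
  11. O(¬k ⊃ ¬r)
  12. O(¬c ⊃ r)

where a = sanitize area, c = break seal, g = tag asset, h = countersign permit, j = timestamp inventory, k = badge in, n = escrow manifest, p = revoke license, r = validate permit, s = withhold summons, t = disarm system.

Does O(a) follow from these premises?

Premises 1 and 5 are O(t ⊃ s) and O(¬t ⊃ s); every ideal world satisfies t or ¬t, so in either case s holds — hence O(s).
The contrapositive of premise 9 (O(¬n ⊃ ¬s)) is O(s ⊃ n), and O(s) is already established, so O(n).
With premise 8, O(n ⊃ ¬c), the K-axiom yields O(¬c).
With premise 12, O(¬c ⊃ r), the K-axiom yields O(r).
The contrapositive of premise 11 (O(¬k ⊃ ¬r)) is O(r ⊃ k), and O(r) is already established, so O(k).
The contrapositive of premise 4 (O(g ⊃ ¬k)) is O(k ⊃ ¬g), and O(k) is already established, so O(¬g).
Applying K to premise 7 (O(¬g ⊃ a)) and O(¬g) yields O(a).
Premises 2, 3, 6, 10 do not contribute to this derivation.
So O(a) follows.

Yes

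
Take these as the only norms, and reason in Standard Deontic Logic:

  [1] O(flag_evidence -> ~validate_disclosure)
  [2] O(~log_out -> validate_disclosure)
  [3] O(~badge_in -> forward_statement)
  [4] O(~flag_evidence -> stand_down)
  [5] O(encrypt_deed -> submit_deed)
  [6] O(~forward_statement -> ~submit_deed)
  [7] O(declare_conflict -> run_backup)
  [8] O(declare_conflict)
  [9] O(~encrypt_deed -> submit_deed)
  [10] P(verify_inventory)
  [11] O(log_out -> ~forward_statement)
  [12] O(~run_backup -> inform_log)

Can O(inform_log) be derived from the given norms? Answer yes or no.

Premise 12 is O(~run_backup -> inform_log), but O(~run_backup) is not derivable from the premises, so it does not yield O(inform_log).
No other premise forces O(inform_log). An ideal world satisfying every premise can still have inform_log false, so O(inform_log) is not derivable.

No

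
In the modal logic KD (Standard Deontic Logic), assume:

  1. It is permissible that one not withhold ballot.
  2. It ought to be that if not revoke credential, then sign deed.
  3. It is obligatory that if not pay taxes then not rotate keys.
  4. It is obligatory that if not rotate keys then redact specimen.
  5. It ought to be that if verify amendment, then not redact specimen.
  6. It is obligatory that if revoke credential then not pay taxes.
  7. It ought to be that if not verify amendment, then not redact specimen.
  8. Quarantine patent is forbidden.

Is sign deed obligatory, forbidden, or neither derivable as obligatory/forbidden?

Obligatory

Premises 7 and 5 are O(¬verify_amendment → ¬redact_specimen) and O(verify_amendment → ¬redact_specimen); every ideal world satisfies ¬verify_amendment or verify_amendment, so in either case ¬redact_specimen holds — hence O(¬redact_specimen).
Premise 4, O(¬rotate_keys → redact_specimen), contraposes to O(¬redact_specimen → rotate_keys); with O(¬redact_specimen) we get O(rotate_keys).
Premise 3 is O(¬pay_taxes → ¬rotate_keys); contrapositively O(rotate_keys → pay_taxes). Since O(rotate_keys) holds, K gives O(pay_taxes).
The contrapositive of premise 6 (O(revoke_credential → ¬pay_taxes)) is O(pay_taxes → ¬revoke_credential), and O(pay_taxes) is already established, so O(¬revoke_credential).
From O(¬revoke_credential) and premise 2, O(¬revoke_credential → sign_deed), we obtain O(sign_deed).
Premises 1, 8 do not contribute to this derivation.
Hence sign_deed is obligatory.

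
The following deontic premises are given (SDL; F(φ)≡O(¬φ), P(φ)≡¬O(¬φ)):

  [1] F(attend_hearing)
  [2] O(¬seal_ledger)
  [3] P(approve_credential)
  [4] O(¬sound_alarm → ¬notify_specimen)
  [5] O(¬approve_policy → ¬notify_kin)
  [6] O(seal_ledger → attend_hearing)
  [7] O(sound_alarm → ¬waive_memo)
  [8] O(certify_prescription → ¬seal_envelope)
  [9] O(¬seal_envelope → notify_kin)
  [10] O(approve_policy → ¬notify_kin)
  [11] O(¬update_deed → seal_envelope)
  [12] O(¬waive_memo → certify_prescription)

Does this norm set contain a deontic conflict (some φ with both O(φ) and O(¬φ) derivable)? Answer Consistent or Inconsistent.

Premise 6 is O(seal_ledger → attend_hearing), but O(seal_ledger) is not derivable from the premises, so it does not yield O(attend_hearing).
So O(attend_hearing) is not derivable, and the apparent clash with O(¬attend_hearing) does not arise.
A world satisfying every obligation exists (e.g. approve_credential=false, approve_policy=false, attend_hearing=false, certify_prescription=false, notify_kin=false, notify_specimen=false, seal_envelope=true, seal_ledger=false, sound_alarm=false, update_deed=false, waive_memo=true); no atom is both obligatory and forbidden, so the set is consistent.

Consistent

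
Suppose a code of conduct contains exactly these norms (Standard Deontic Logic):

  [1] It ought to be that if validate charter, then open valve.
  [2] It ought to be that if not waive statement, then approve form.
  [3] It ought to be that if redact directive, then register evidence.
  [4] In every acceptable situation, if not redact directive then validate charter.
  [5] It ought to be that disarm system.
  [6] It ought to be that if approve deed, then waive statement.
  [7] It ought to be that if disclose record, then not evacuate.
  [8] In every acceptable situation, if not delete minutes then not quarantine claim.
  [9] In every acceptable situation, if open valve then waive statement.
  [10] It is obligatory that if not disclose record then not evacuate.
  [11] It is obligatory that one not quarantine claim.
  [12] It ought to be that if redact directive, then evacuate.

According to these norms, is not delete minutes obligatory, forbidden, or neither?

Premise 8 is O(¬delete_minutes → ¬quarantine_claim); even if O(¬quarantine_claim) held, inferring O(¬delete_minutes) would be affirming the consequent — invalid.
No premise or chain of K-axiom applications forces O(¬delete_minutes), and none forces O(delete_minutes). So ¬delete_minutes is neither obligatory nor forbidden under these norms.

Neither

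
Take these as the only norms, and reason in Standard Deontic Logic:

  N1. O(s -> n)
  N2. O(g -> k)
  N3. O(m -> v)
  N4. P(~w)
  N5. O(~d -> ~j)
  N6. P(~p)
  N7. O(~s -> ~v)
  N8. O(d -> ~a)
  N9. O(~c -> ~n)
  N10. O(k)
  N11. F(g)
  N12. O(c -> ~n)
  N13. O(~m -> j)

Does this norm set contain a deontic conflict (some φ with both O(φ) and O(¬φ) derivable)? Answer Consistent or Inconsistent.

Consistent

Premise 2 is O(g -> k); even if O(k) held, inferring O(g) would be affirming the consequent — invalid.
So O(g) is not derivable, and the apparent clash with O(~g) does not arise.
A world satisfying every obligation exists (e.g. a=false, c=false, d=true, g=false, j=true, k=true, m=false, n=false, p=false, s=false, v=false, w=false); no atom is both obligatory and forbidden, so the set is consistent.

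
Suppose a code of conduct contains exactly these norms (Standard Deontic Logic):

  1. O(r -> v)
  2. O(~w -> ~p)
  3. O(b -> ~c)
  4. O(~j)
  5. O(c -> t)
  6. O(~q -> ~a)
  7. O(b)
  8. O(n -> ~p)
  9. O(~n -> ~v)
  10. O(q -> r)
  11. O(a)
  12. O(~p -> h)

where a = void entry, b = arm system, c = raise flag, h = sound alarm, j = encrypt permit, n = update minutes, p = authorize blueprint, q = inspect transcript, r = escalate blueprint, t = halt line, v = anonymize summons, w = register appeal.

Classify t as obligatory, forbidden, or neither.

Neither

Premise 5 is O(c -> t), but O(c) is not derivable from the premises, so it does not yield O(t).
No premise or chain of K-axiom applications forces O(t), and none forces O(~t). So t is neither obligatory nor forbidden under these norms.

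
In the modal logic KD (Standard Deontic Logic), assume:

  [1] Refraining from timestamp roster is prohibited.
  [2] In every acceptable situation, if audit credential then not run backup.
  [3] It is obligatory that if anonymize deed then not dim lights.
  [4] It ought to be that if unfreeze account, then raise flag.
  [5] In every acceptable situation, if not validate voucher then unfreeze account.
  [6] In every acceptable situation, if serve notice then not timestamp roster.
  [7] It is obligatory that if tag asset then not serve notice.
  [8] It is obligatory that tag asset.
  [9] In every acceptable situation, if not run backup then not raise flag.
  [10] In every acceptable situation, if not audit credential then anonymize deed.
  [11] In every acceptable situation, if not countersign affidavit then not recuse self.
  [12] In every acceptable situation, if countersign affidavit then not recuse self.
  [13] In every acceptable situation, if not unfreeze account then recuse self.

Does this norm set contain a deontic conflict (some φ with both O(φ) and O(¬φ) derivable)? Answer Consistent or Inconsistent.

Consistent

Premise 6 is O(serve_notice → ¬timestamp_roster), but O(serve_notice) is not derivable from the premises, so it does not yield O(¬timestamp_roster).
So O(¬timestamp_roster) is not derivable, and the apparent clash with O(timestamp_roster) does not arise.
A world satisfying every obligation exists (e.g. anonymize_deed=true, audit_credential=false, countersign_affidavit=false, dim_lights=false, raise_flag=true, recuse_self=false, run_backup=true, serve_notice=false, tag_asset=true, timestamp_roster=true, unfreeze_account=true, validate_voucher=false); no atom is both obligatory and forbidden, so the set is consistent.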